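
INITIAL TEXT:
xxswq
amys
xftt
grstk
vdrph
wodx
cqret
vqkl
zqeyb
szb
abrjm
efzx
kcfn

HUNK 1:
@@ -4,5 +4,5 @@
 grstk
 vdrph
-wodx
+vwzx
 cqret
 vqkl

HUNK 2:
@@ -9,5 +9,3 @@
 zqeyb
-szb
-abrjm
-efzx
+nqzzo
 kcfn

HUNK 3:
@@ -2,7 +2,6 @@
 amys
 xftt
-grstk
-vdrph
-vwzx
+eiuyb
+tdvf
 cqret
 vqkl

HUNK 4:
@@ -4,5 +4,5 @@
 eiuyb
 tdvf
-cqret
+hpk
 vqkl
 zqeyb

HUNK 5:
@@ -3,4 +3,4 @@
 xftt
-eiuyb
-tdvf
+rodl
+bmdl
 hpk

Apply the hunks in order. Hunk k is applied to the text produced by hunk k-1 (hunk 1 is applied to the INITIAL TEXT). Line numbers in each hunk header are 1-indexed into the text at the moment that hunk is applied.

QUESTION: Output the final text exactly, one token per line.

Hunk 1: at line 4 remove [wodx] add [vwzx] -> 13 lines: xxswq amys xftt grstk vdrph vwzx cqret vqkl zqeyb szb abrjm efzx kcfn
Hunk 2: at line 9 remove [szb,abrjm,efzx] add [nqzzo] -> 11 lines: xxswq amys xftt grstk vdrph vwzx cqret vqkl zqeyb nqzzo kcfn
Hunk 3: at line 2 remove [grstk,vdrph,vwzx] add [eiuyb,tdvf] -> 10 lines: xxswq amys xftt eiuyb tdvf cqret vqkl zqeyb nqzzo kcfn
Hunk 4: at line 4 remove [cqret] add [hpk] -> 10 lines: xxswq amys xftt eiuyb tdvf hpk vqkl zqeyb nqzzo kcfn
Hunk 5: at line 3 remove [eiuyb,tdvf] add [rodl,bmdl] -> 10 lines: xxswq amys xftt rodl bmdl hpk vqkl zqeyb nqzzo kcfn

Answer: xxswq
amys
xftt
rodl
bmdl
hpk
vqkl
zqeyb
nqzzo
kcfn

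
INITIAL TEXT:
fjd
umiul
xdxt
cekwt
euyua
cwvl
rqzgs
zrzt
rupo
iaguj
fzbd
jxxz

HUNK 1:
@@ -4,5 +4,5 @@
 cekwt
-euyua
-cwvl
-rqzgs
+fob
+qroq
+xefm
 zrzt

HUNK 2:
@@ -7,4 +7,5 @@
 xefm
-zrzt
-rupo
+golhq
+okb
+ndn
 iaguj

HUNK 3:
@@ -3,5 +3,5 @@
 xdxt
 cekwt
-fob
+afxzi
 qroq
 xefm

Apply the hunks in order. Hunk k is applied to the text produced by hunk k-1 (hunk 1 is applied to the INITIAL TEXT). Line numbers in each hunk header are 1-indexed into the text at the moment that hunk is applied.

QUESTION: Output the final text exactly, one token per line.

Hunk 1: at line 4 remove [euyua,cwvl,rqzgs] add [fob,qroq,xefm] -> 12 lines: fjd umiul xdxt cekwt fob qroq xefm zrzt rupo iaguj fzbd jxxz
Hunk 2: at line 7 remove [zrzt,rupo] add [golhq,okb,ndn] -> 13 lines: fjd umiul xdxt cekwt fob qroq xefm golhq okb ndn iaguj fzbd jxxz
Hunk 3: at line 3 remove [fob] add [afxzi] -> 13 lines: fjd umiul xdxt cekwt afxzi qroq xefm golhq okb ndn iaguj fzbd jxxz

Answer: fjd
umiul
xdxt
cekwt
afxzi
qroq
xefm
golhq
okb
ndn
iaguj
fzbd
jxxz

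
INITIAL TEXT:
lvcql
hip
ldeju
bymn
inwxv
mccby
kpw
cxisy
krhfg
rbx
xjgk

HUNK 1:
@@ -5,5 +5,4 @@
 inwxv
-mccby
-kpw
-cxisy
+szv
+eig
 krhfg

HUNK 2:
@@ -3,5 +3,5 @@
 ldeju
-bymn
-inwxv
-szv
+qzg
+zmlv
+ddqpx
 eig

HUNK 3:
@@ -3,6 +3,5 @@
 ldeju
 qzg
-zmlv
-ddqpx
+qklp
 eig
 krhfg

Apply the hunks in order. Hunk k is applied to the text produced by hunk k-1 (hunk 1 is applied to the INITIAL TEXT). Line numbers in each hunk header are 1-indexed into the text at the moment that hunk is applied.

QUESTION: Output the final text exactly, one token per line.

Answer: lvcql
hip
ldeju
qzg
qklp
eig
krhfg
rbx
xjgk

Derivation:
Hunk 1: at line 5 remove [mccby,kpw,cxisy] add [szv,eig] -> 10 lines: lvcql hip ldeju bymn inwxv szv eig krhfg rbx xjgk
Hunk 2: at line 3 remove [bymn,inwxv,szv] add [qzg,zmlv,ddqpx] -> 10 lines: lvcql hip ldeju qzg zmlv ddqpx eig krhfg rbx xjgk
Hunk 3: at line 3 remove [zmlv,ddqpx] add [qklp] -> 9 lines: lvcql hip ldeju qzg qklp eig krhfg rbx xjgk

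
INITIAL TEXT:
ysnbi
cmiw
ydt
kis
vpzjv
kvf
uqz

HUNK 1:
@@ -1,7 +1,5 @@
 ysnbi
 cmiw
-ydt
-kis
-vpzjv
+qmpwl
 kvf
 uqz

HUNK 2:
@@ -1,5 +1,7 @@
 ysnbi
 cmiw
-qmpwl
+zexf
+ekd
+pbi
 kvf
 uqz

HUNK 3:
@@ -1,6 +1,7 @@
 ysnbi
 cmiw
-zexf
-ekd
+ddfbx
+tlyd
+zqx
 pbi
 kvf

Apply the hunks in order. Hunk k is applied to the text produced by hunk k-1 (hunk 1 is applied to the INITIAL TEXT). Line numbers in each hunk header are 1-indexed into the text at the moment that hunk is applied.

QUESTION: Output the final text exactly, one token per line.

Hunk 1: at line 1 remove [ydt,kis,vpzjv] add [qmpwl] -> 5 lines: ysnbi cmiw qmpwl kvf uqz
Hunk 2: at line 1 remove [qmpwl] add [zexf,ekd,pbi] -> 7 lines: ysnbi cmiw zexf ekd pbi kvf uqz
Hunk 3: at line 1 remove [zexf,ekd] add [ddfbx,tlyd,zqx] -> 8 lines: ysnbi cmiw ddfbx tlyd zqx pbi kvf uqz

Answer: ysnbi
cmiw
ddfbx
tlyd
zqx
pbi
kvf
uqz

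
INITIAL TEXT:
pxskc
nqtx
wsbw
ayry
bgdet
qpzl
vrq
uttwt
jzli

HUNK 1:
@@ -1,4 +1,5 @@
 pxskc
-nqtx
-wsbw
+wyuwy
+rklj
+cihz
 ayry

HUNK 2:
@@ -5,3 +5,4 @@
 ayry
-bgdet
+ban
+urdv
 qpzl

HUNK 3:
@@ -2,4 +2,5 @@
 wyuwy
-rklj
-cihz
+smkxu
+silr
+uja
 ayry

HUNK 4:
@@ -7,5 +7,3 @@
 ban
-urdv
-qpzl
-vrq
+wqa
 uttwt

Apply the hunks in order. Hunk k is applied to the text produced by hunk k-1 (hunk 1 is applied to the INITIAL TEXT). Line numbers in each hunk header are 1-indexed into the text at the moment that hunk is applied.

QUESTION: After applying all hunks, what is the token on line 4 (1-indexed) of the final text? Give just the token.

Answer: silr

Derivation:
Hunk 1: at line 1 remove [nqtx,wsbw] add [wyuwy,rklj,cihz] -> 10 lines: pxskc wyuwy rklj cihz ayry bgdet qpzl vrq uttwt jzli
Hunk 2: at line 5 remove [bgdet] add [ban,urdv] -> 11 lines: pxskc wyuwy rklj cihz ayry ban urdv qpzl vrq uttwt jzli
Hunk 3: at line 2 remove [rklj,cihz] add [smkxu,silr,uja] -> 12 lines: pxskc wyuwy smkxu silr uja ayry ban urdv qpzl vrq uttwt jzli
Hunk 4: at line 7 remove [urdv,qpzl,vrq] add [wqa] -> 10 lines: pxskc wyuwy smkxu silr uja ayry ban wqa uttwt jzli
Final line 4: silr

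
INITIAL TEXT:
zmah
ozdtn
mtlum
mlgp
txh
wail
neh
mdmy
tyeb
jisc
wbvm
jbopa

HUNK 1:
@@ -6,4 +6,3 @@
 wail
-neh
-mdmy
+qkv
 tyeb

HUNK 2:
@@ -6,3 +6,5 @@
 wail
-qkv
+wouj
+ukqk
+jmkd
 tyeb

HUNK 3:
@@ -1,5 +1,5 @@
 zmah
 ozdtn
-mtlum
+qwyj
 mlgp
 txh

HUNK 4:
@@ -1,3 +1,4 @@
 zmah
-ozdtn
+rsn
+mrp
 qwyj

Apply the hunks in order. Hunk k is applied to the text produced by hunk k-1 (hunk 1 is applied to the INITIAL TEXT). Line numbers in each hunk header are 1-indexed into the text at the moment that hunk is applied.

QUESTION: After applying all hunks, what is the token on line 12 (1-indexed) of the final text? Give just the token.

Hunk 1: at line 6 remove [neh,mdmy] add [qkv] -> 11 lines: zmah ozdtn mtlum mlgp txh wail qkv tyeb jisc wbvm jbopa
Hunk 2: at line 6 remove [qkv] add [wouj,ukqk,jmkd] -> 13 lines: zmah ozdtn mtlum mlgp txh wail wouj ukqk jmkd tyeb jisc wbvm jbopa
Hunk 3: at line 1 remove [mtlum] add [qwyj] -> 13 lines: zmah ozdtn qwyj mlgp txh wail wouj ukqk jmkd tyeb jisc wbvm jbopa
Hunk 4: at line 1 remove [ozdtn] add [rsn,mrp] -> 14 lines: zmah rsn mrp qwyj mlgp txh wail wouj ukqk jmkd tyeb jisc wbvm jbopa
Final line 12: jisc

Answer: jisc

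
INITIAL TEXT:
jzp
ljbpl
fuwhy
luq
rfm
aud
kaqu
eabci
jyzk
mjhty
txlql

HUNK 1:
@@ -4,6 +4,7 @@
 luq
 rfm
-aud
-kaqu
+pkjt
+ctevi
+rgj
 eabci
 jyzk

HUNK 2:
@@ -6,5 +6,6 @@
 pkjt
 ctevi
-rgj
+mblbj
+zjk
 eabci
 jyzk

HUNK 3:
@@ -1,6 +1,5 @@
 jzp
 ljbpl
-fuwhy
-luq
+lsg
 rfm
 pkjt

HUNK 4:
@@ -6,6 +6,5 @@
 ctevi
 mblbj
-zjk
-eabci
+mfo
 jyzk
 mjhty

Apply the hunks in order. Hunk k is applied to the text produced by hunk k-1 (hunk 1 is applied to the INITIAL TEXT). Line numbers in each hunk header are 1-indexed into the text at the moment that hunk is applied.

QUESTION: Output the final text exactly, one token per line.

Answer: jzp
ljbpl
lsg
rfm
pkjt
ctevi
mblbj
mfo
jyzk
mjhty
txlql

Derivation:
Hunk 1: at line 4 remove [aud,kaqu] add [pkjt,ctevi,rgj] -> 12 lines: jzp ljbpl fuwhy luq rfm pkjt ctevi rgj eabci jyzk mjhty txlql
Hunk 2: at line 6 remove [rgj] add [mblbj,zjk] -> 13 lines: jzp ljbpl fuwhy luq rfm pkjt ctevi mblbj zjk eabci jyzk mjhty txlql
Hunk 3: at line 1 remove [fuwhy,luq] add [lsg] -> 12 lines: jzp ljbpl lsg rfm pkjt ctevi mblbj zjk eabci jyzk mjhty txlql
Hunk 4: at line 6 remove [zjk,eabci] add [mfo] -> 11 lines: jzp ljbpl lsg rfm pkjt ctevi mblbj mfo jyzk mjhty txlql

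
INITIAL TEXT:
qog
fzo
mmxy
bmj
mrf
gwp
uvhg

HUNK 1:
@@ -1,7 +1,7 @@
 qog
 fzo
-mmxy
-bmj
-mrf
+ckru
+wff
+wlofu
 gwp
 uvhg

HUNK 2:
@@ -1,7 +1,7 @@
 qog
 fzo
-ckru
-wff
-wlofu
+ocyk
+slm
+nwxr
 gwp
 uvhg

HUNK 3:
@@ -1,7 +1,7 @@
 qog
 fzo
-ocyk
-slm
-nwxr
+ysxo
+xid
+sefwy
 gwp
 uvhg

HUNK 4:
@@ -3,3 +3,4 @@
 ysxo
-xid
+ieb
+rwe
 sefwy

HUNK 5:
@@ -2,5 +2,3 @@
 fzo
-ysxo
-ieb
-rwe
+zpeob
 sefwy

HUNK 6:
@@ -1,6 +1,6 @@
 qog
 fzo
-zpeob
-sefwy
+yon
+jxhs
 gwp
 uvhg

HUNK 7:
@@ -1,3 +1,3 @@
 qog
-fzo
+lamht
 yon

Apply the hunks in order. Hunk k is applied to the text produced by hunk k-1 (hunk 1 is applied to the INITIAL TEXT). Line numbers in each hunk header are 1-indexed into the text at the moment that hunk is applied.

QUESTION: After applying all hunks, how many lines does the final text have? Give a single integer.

Answer: 6

Derivation:
Hunk 1: at line 1 remove [mmxy,bmj,mrf] add [ckru,wff,wlofu] -> 7 lines: qog fzo ckru wff wlofu gwp uvhg
Hunk 2: at line 1 remove [ckru,wff,wlofu] add [ocyk,slm,nwxr] -> 7 lines: qog fzo ocyk slm nwxr gwp uvhg
Hunk 3: at line 1 remove [ocyk,slm,nwxr] add [ysxo,xid,sefwy] -> 7 lines: qog fzo ysxo xid sefwy gwp uvhg
Hunk 4: at line 3 remove [xid] add [ieb,rwe] -> 8 lines: qog fzo ysxo ieb rwe sefwy gwp uvhg
Hunk 5: at line 2 remove [ysxo,ieb,rwe] add [zpeob] -> 6 lines: qog fzo zpeob sefwy gwp uvhg
Hunk 6: at line 1 remove [zpeob,sefwy] add [yon,jxhs] -> 6 lines: qog fzo yon jxhs gwp uvhg
Hunk 7: at line 1 remove [fzo] add [lamht] -> 6 lines: qog lamht yon jxhs gwp uvhg
Final line count: 6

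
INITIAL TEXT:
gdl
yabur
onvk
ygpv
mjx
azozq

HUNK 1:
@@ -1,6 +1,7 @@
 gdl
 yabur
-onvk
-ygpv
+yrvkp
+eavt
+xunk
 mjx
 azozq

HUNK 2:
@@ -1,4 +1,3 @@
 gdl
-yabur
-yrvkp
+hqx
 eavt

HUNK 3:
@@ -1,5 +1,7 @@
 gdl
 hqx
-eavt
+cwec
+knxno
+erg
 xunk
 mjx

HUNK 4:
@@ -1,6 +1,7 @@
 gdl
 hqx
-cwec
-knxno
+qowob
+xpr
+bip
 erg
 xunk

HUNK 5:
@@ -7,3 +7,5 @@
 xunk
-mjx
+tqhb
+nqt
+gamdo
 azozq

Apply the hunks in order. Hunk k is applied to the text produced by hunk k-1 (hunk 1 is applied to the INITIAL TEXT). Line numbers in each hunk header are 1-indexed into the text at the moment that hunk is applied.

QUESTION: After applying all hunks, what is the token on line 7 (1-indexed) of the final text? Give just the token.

Hunk 1: at line 1 remove [onvk,ygpv] add [yrvkp,eavt,xunk] -> 7 lines: gdl yabur yrvkp eavt xunk mjx azozq
Hunk 2: at line 1 remove [yabur,yrvkp] add [hqx] -> 6 lines: gdl hqx eavt xunk mjx azozq
Hunk 3: at line 1 remove [eavt] add [cwec,knxno,erg] -> 8 lines: gdl hqx cwec knxno erg xunk mjx azozq
Hunk 4: at line 1 remove [cwec,knxno] add [qowob,xpr,bip] -> 9 lines: gdl hqx qowob xpr bip erg xunk mjx azozq
Hunk 5: at line 7 remove [mjx] add [tqhb,nqt,gamdo] -> 11 lines: gdl hqx qowob xpr bip erg xunk tqhb nqt gamdo azozq
Final line 7: xunk

Answer: xunk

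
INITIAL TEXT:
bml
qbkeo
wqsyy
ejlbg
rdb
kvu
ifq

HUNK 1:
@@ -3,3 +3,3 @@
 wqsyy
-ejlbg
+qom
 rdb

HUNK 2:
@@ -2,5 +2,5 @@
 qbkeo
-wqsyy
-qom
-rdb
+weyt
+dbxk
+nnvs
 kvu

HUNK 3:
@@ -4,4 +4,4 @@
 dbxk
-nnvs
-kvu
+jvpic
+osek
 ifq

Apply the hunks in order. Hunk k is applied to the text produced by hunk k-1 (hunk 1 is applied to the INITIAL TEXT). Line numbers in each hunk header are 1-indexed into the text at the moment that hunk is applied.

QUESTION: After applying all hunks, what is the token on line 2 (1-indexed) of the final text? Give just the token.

Answer: qbkeo

Derivation:
Hunk 1: at line 3 remove [ejlbg] add [qom] -> 7 lines: bml qbkeo wqsyy qom rdb kvu ifq
Hunk 2: at line 2 remove [wqsyy,qom,rdb] add [weyt,dbxk,nnvs] -> 7 lines: bml qbkeo weyt dbxk nnvs kvu ifq
Hunk 3: at line 4 remove [nnvs,kvu] add [jvpic,osek] -> 7 lines: bml qbkeo weyt dbxk jvpic osek ifq
Final line 2: qbkeo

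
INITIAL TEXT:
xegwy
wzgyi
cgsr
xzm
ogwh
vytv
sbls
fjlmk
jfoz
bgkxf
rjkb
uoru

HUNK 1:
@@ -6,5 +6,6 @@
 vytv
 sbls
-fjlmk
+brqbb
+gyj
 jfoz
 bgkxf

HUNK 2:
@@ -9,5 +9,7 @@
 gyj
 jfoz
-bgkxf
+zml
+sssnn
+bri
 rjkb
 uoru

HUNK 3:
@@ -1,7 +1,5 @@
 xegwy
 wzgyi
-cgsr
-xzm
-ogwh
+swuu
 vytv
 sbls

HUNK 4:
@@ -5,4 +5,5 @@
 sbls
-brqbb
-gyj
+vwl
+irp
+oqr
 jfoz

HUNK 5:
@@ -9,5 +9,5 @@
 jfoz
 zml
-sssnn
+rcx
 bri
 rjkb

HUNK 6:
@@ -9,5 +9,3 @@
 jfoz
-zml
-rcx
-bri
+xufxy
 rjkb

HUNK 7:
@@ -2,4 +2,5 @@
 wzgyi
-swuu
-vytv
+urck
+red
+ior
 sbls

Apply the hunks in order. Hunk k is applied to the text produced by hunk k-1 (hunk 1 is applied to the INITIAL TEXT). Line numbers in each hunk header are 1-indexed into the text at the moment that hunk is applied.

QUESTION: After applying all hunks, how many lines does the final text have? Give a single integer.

Answer: 13

Derivation:
Hunk 1: at line 6 remove [fjlmk] add [brqbb,gyj] -> 13 lines: xegwy wzgyi cgsr xzm ogwh vytv sbls brqbb gyj jfoz bgkxf rjkb uoru
Hunk 2: at line 9 remove [bgkxf] add [zml,sssnn,bri] -> 15 lines: xegwy wzgyi cgsr xzm ogwh vytv sbls brqbb gyj jfoz zml sssnn bri rjkb uoru
Hunk 3: at line 1 remove [cgsr,xzm,ogwh] add [swuu] -> 13 lines: xegwy wzgyi swuu vytv sbls brqbb gyj jfoz zml sssnn bri rjkb uoru
Hunk 4: at line 5 remove [brqbb,gyj] add [vwl,irp,oqr] -> 14 lines: xegwy wzgyi swuu vytv sbls vwl irp oqr jfoz zml sssnn bri rjkb uoru
Hunk 5: at line 9 remove [sssnn] add [rcx] -> 14 lines: xegwy wzgyi swuu vytv sbls vwl irp oqr jfoz zml rcx bri rjkb uoru
Hunk 6: at line 9 remove [zml,rcx,bri] add [xufxy] -> 12 lines: xegwy wzgyi swuu vytv sbls vwl irp oqr jfoz xufxy rjkb uoru
Hunk 7: at line 2 remove [swuu,vytv] add [urck,red,ior] -> 13 lines: xegwy wzgyi urck red ior sbls vwl irp oqr jfoz xufxy rjkb uoru
Final line count: 13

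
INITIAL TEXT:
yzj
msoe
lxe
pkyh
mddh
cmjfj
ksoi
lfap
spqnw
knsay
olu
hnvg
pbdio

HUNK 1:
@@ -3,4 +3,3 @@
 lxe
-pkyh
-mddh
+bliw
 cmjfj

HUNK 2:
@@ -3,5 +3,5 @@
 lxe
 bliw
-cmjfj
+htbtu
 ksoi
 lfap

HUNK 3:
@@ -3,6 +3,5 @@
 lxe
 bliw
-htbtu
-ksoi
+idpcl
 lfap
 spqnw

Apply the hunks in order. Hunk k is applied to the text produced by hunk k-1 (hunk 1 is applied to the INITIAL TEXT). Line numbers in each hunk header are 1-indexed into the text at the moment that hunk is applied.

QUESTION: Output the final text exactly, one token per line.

Hunk 1: at line 3 remove [pkyh,mddh] add [bliw] -> 12 lines: yzj msoe lxe bliw cmjfj ksoi lfap spqnw knsay olu hnvg pbdio
Hunk 2: at line 3 remove [cmjfj] add [htbtu] -> 12 lines: yzj msoe lxe bliw htbtu ksoi lfap spqnw knsay olu hnvg pbdio
Hunk 3: at line 3 remove [htbtu,ksoi] add [idpcl] -> 11 lines: yzj msoe lxe bliw idpcl lfap spqnw knsay olu hnvg pbdio

Answer: yzj
msoe
lxe
bliw
idpcl
lfap
spqnw
knsay
olu
hnvg
pbdio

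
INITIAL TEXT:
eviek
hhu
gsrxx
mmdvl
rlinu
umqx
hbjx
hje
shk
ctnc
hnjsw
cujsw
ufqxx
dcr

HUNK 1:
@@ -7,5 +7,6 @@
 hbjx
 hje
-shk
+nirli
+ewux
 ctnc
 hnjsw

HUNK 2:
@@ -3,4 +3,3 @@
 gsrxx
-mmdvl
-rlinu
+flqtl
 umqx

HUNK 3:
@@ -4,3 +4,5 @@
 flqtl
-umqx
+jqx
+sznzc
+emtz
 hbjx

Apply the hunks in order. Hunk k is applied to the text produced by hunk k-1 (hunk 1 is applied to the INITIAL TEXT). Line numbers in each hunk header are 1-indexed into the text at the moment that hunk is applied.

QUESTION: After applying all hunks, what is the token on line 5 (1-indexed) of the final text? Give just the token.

Answer: jqx

Derivation:
Hunk 1: at line 7 remove [shk] add [nirli,ewux] -> 15 lines: eviek hhu gsrxx mmdvl rlinu umqx hbjx hje nirli ewux ctnc hnjsw cujsw ufqxx dcr
Hunk 2: at line 3 remove [mmdvl,rlinu] add [flqtl] -> 14 lines: eviek hhu gsrxx flqtl umqx hbjx hje nirli ewux ctnc hnjsw cujsw ufqxx dcr
Hunk 3: at line 4 remove [umqx] add [jqx,sznzc,emtz] -> 16 lines: eviek hhu gsrxx flqtl jqx sznzc emtz hbjx hje nirli ewux ctnc hnjsw cujsw ufqxx dcr
Final line 5: jqx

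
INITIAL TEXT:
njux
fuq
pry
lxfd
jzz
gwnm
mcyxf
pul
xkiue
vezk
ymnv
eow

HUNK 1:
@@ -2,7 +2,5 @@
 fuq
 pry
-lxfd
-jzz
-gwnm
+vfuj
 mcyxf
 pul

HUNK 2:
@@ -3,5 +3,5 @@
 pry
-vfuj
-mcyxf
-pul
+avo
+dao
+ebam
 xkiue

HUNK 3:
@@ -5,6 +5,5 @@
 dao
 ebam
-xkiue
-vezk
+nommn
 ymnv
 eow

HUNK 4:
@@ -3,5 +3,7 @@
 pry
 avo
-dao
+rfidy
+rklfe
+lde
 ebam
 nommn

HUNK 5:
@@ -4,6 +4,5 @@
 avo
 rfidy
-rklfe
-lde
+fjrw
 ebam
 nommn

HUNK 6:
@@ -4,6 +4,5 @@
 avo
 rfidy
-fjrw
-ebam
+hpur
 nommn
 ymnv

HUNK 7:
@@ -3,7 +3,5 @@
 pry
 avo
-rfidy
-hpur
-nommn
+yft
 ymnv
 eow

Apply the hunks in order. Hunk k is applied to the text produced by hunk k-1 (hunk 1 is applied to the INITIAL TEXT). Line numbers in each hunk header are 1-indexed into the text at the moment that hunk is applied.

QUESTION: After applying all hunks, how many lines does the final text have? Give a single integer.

Answer: 7

Derivation:
Hunk 1: at line 2 remove [lxfd,jzz,gwnm] add [vfuj] -> 10 lines: njux fuq pry vfuj mcyxf pul xkiue vezk ymnv eow
Hunk 2: at line 3 remove [vfuj,mcyxf,pul] add [avo,dao,ebam] -> 10 lines: njux fuq pry avo dao ebam xkiue vezk ymnv eow
Hunk 3: at line 5 remove [xkiue,vezk] add [nommn] -> 9 lines: njux fuq pry avo dao ebam nommn ymnv eow
Hunk 4: at line 3 remove [dao] add [rfidy,rklfe,lde] -> 11 lines: njux fuq pry avo rfidy rklfe lde ebam nommn ymnv eow
Hunk 5: at line 4 remove [rklfe,lde] add [fjrw] -> 10 lines: njux fuq pry avo rfidy fjrw ebam nommn ymnv eow
Hunk 6: at line 4 remove [fjrw,ebam] add [hpur] -> 9 lines: njux fuq pry avo rfidy hpur nommn ymnv eow
Hunk 7: at line 3 remove [rfidy,hpur,nommn] add [yft] -> 7 lines: njux fuq pry avo yft ymnv eow
Final line count: 7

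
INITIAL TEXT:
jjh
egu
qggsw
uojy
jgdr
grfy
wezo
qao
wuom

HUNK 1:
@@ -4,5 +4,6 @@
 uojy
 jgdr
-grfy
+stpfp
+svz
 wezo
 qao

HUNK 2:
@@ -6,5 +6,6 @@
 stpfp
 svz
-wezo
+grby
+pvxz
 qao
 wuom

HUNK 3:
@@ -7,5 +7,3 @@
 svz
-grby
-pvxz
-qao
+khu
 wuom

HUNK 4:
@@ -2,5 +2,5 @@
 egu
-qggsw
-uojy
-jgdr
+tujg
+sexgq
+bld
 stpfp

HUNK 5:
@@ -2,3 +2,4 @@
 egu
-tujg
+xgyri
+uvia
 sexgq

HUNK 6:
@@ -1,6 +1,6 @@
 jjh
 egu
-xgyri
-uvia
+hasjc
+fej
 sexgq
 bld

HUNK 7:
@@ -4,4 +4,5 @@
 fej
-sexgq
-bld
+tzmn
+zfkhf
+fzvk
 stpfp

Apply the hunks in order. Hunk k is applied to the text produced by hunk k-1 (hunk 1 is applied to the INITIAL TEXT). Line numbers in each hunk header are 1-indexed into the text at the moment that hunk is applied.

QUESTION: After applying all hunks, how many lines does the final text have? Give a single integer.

Answer: 11

Derivation:
Hunk 1: at line 4 remove [grfy] add [stpfp,svz] -> 10 lines: jjh egu qggsw uojy jgdr stpfp svz wezo qao wuom
Hunk 2: at line 6 remove [wezo] add [grby,pvxz] -> 11 lines: jjh egu qggsw uojy jgdr stpfp svz grby pvxz qao wuom
Hunk 3: at line 7 remove [grby,pvxz,qao] add [khu] -> 9 lines: jjh egu qggsw uojy jgdr stpfp svz khu wuom
Hunk 4: at line 2 remove [qggsw,uojy,jgdr] add [tujg,sexgq,bld] -> 9 lines: jjh egu tujg sexgq bld stpfp svz khu wuom
Hunk 5: at line 2 remove [tujg] add [xgyri,uvia] -> 10 lines: jjh egu xgyri uvia sexgq bld stpfp svz khu wuom
Hunk 6: at line 1 remove [xgyri,uvia] add [hasjc,fej] -> 10 lines: jjh egu hasjc fej sexgq bld stpfp svz khu wuom
Hunk 7: at line 4 remove [sexgq,bld] add [tzmn,zfkhf,fzvk] -> 11 lines: jjh egu hasjc fej tzmn zfkhf fzvk stpfp svz khu wuom
Final line count: 11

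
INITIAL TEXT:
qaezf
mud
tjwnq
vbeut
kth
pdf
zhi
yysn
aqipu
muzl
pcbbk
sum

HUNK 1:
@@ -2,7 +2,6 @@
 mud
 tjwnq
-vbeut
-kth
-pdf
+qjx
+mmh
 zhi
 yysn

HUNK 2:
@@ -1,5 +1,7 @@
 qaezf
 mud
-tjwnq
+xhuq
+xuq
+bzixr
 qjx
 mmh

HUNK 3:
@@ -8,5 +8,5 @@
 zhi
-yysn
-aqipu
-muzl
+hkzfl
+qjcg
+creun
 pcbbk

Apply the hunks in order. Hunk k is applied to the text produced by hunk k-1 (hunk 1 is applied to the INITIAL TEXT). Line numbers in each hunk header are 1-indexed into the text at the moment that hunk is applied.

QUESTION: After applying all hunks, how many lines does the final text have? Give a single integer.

Hunk 1: at line 2 remove [vbeut,kth,pdf] add [qjx,mmh] -> 11 lines: qaezf mud tjwnq qjx mmh zhi yysn aqipu muzl pcbbk sum
Hunk 2: at line 1 remove [tjwnq] add [xhuq,xuq,bzixr] -> 13 lines: qaezf mud xhuq xuq bzixr qjx mmh zhi yysn aqipu muzl pcbbk sum
Hunk 3: at line 8 remove [yysn,aqipu,muzl] add [hkzfl,qjcg,creun] -> 13 lines: qaezf mud xhuq xuq bzixr qjx mmh zhi hkzfl qjcg creun pcbbk sum
Final line count: 13

Answer: 13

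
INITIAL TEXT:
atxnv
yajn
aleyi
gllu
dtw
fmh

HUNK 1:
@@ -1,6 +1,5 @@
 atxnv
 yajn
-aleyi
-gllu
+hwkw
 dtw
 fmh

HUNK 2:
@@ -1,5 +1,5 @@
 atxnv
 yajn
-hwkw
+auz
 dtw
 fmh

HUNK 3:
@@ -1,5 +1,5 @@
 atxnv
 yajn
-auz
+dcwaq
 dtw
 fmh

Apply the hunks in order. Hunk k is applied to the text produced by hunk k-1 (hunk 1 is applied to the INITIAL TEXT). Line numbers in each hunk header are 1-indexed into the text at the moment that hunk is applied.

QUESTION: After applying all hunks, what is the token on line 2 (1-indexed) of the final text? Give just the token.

Hunk 1: at line 1 remove [aleyi,gllu] add [hwkw] -> 5 lines: atxnv yajn hwkw dtw fmh
Hunk 2: at line 1 remove [hwkw] add [auz] -> 5 lines: atxnv yajn auz dtw fmh
Hunk 3: at line 1 remove [auz] add [dcwaq] -> 5 lines: atxnv yajn dcwaq dtw fmh
Final line 2: yajn

Answer: yajn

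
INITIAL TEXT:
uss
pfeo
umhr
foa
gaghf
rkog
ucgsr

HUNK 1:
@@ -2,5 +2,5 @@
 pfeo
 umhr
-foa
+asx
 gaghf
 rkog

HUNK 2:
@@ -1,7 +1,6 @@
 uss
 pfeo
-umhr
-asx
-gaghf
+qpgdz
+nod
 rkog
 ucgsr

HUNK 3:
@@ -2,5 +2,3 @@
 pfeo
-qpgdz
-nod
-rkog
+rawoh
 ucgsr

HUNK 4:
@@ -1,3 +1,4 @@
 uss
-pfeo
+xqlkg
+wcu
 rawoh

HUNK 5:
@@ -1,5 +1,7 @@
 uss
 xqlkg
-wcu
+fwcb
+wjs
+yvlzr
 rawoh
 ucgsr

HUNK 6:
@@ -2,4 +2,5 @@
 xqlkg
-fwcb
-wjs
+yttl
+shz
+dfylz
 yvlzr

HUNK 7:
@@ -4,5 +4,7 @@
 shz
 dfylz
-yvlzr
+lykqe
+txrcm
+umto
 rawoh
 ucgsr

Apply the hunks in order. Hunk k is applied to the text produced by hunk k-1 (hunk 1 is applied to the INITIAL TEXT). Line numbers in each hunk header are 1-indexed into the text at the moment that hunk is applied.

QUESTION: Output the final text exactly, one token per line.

Hunk 1: at line 2 remove [foa] add [asx] -> 7 lines: uss pfeo umhr asx gaghf rkog ucgsr
Hunk 2: at line 1 remove [umhr,asx,gaghf] add [qpgdz,nod] -> 6 lines: uss pfeo qpgdz nod rkog ucgsr
Hunk 3: at line 2 remove [qpgdz,nod,rkog] add [rawoh] -> 4 lines: uss pfeo rawoh ucgsr
Hunk 4: at line 1 remove [pfeo] add [xqlkg,wcu] -> 5 lines: uss xqlkg wcu rawoh ucgsr
Hunk 5: at line 1 remove [wcu] add [fwcb,wjs,yvlzr] -> 7 lines: uss xqlkg fwcb wjs yvlzr rawoh ucgsr
Hunk 6: at line 2 remove [fwcb,wjs] add [yttl,shz,dfylz] -> 8 lines: uss xqlkg yttl shz dfylz yvlzr rawoh ucgsr
Hunk 7: at line 4 remove [yvlzr] add [lykqe,txrcm,umto] -> 10 lines: uss xqlkg yttl shz dfylz lykqe txrcm umto rawoh ucgsr

Answer: uss
xqlkg
yttl
shz
dfylz
lykqe
txrcm
umto
rawoh
ucgsr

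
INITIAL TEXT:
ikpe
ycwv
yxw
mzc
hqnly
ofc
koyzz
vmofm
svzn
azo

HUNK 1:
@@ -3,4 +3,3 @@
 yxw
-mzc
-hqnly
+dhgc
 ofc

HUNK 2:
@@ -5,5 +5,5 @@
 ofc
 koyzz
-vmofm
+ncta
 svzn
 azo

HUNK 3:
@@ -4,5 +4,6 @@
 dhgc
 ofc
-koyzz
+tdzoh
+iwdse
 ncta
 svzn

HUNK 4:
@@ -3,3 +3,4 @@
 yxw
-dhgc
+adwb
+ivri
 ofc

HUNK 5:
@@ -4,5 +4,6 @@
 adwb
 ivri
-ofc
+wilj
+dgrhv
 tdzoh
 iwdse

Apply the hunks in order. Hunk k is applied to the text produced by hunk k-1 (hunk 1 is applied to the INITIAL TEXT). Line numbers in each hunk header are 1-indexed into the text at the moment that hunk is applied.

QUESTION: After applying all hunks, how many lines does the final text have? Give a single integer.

Hunk 1: at line 3 remove [mzc,hqnly] add [dhgc] -> 9 lines: ikpe ycwv yxw dhgc ofc koyzz vmofm svzn azo
Hunk 2: at line 5 remove [vmofm] add [ncta] -> 9 lines: ikpe ycwv yxw dhgc ofc koyzz ncta svzn azo
Hunk 3: at line 4 remove [koyzz] add [tdzoh,iwdse] -> 10 lines: ikpe ycwv yxw dhgc ofc tdzoh iwdse ncta svzn azo
Hunk 4: at line 3 remove [dhgc] add [adwb,ivri] -> 11 lines: ikpe ycwv yxw adwb ivri ofc tdzoh iwdse ncta svzn azo
Hunk 5: at line 4 remove [ofc] add [wilj,dgrhv] -> 12 lines: ikpe ycwv yxw adwb ivri wilj dgrhv tdzoh iwdse ncta svzn azo
Final line count: 12

Answer: 12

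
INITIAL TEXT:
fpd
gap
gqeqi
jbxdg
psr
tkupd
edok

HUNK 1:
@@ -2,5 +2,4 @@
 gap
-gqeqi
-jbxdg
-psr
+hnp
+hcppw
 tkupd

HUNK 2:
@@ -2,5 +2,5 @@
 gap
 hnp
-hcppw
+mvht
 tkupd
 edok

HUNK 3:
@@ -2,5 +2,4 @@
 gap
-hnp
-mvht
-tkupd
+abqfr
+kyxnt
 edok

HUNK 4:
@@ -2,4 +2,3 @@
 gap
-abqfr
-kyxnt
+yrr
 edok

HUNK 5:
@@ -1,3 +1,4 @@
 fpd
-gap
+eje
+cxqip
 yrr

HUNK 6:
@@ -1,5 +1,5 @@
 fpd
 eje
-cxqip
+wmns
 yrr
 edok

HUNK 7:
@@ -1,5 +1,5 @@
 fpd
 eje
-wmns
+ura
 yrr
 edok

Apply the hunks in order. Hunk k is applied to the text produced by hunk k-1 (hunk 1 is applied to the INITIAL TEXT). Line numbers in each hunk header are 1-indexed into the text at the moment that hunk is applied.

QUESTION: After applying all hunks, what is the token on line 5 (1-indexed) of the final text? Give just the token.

Answer: edok

Derivation:
Hunk 1: at line 2 remove [gqeqi,jbxdg,psr] add [hnp,hcppw] -> 6 lines: fpd gap hnp hcppw tkupd edok
Hunk 2: at line 2 remove [hcppw] add [mvht] -> 6 lines: fpd gap hnp mvht tkupd edok
Hunk 3: at line 2 remove [hnp,mvht,tkupd] add [abqfr,kyxnt] -> 5 lines: fpd gap abqfr kyxnt edok
Hunk 4: at line 2 remove [abqfr,kyxnt] add [yrr] -> 4 lines: fpd gap yrr edok
Hunk 5: at line 1 remove [gap] add [eje,cxqip] -> 5 lines: fpd eje cxqip yrr edok
Hunk 6: at line 1 remove [cxqip] add [wmns] -> 5 lines: fpd eje wmns yrr edok
Hunk 7: at line 1 remove [wmns] add [ura] -> 5 lines: fpd eje ura yrr edok
Final line 5: edok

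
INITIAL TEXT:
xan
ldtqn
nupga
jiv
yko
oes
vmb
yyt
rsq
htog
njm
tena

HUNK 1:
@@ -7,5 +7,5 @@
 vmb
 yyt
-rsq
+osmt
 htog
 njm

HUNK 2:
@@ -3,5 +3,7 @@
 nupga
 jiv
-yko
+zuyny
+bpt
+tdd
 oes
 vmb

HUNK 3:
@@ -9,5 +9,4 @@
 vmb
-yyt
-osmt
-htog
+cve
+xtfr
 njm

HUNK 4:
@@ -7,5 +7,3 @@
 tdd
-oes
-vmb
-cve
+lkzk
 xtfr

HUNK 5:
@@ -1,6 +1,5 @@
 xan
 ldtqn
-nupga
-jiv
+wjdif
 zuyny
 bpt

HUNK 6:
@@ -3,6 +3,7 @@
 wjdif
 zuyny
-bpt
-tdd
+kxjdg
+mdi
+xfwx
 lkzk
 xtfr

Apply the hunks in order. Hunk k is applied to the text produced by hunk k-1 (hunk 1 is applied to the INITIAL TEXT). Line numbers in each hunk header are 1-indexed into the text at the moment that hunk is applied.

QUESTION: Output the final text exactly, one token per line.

Hunk 1: at line 7 remove [rsq] add [osmt] -> 12 lines: xan ldtqn nupga jiv yko oes vmb yyt osmt htog njm tena
Hunk 2: at line 3 remove [yko] add [zuyny,bpt,tdd] -> 14 lines: xan ldtqn nupga jiv zuyny bpt tdd oes vmb yyt osmt htog njm tena
Hunk 3: at line 9 remove [yyt,osmt,htog] add [cve,xtfr] -> 13 lines: xan ldtqn nupga jiv zuyny bpt tdd oes vmb cve xtfr njm tena
Hunk 4: at line 7 remove [oes,vmb,cve] add [lkzk] -> 11 lines: xan ldtqn nupga jiv zuyny bpt tdd lkzk xtfr njm tena
Hunk 5: at line 1 remove [nupga,jiv] add [wjdif] -> 10 lines: xan ldtqn wjdif zuyny bpt tdd lkzk xtfr njm tena
Hunk 6: at line 3 remove [bpt,tdd] add [kxjdg,mdi,xfwx] -> 11 lines: xan ldtqn wjdif zuyny kxjdg mdi xfwx lkzk xtfr njm tena

Answer: xan
ldtqn
wjdif
zuyny
kxjdg
mdi
xfwx
lkzk
xtfr
njm
tena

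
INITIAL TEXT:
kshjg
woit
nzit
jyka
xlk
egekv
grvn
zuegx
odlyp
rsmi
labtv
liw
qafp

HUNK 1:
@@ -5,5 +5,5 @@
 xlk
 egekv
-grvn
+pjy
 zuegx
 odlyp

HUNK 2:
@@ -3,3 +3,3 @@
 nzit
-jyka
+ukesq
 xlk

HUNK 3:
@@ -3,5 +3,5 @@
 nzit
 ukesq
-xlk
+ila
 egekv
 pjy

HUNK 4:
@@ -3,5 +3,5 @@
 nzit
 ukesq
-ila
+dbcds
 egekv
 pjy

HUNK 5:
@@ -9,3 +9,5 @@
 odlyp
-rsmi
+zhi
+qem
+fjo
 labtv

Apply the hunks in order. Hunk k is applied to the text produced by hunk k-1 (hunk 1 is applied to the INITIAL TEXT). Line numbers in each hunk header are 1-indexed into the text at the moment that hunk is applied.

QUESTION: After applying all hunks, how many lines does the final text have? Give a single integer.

Answer: 15

Derivation:
Hunk 1: at line 5 remove [grvn] add [pjy] -> 13 lines: kshjg woit nzit jyka xlk egekv pjy zuegx odlyp rsmi labtv liw qafp
Hunk 2: at line 3 remove [jyka] add [ukesq] -> 13 lines: kshjg woit nzit ukesq xlk egekv pjy zuegx odlyp rsmi labtv liw qafp
Hunk 3: at line 3 remove [xlk] add [ila] -> 13 lines: kshjg woit nzit ukesq ila egekv pjy zuegx odlyp rsmi labtv liw qafp
Hunk 4: at line 3 remove [ila] add [dbcds] -> 13 lines: kshjg woit nzit ukesq dbcds egekv pjy zuegx odlyp rsmi labtv liw qafp
Hunk 5: at line 9 remove [rsmi] add [zhi,qem,fjo] -> 15 lines: kshjg woit nzit ukesq dbcds egekv pjy zuegx odlyp zhi qem fjo labtv liw qafp
Final line count: 15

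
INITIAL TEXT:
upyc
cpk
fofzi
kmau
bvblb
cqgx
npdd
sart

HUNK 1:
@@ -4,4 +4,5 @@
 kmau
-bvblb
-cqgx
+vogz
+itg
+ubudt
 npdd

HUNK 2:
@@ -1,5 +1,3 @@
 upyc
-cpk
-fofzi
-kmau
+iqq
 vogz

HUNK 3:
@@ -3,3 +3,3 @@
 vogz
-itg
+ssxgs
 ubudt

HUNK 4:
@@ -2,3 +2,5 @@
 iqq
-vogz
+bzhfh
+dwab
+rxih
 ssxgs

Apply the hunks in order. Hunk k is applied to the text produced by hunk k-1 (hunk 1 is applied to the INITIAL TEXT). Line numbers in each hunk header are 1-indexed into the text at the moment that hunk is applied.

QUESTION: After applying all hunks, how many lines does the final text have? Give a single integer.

Hunk 1: at line 4 remove [bvblb,cqgx] add [vogz,itg,ubudt] -> 9 lines: upyc cpk fofzi kmau vogz itg ubudt npdd sart
Hunk 2: at line 1 remove [cpk,fofzi,kmau] add [iqq] -> 7 lines: upyc iqq vogz itg ubudt npdd sart
Hunk 3: at line 3 remove [itg] add [ssxgs] -> 7 lines: upyc iqq vogz ssxgs ubudt npdd sart
Hunk 4: at line 2 remove [vogz] add [bzhfh,dwab,rxih] -> 9 lines: upyc iqq bzhfh dwab rxih ssxgs ubudt npdd sart
Final line count: 9

Answer: 9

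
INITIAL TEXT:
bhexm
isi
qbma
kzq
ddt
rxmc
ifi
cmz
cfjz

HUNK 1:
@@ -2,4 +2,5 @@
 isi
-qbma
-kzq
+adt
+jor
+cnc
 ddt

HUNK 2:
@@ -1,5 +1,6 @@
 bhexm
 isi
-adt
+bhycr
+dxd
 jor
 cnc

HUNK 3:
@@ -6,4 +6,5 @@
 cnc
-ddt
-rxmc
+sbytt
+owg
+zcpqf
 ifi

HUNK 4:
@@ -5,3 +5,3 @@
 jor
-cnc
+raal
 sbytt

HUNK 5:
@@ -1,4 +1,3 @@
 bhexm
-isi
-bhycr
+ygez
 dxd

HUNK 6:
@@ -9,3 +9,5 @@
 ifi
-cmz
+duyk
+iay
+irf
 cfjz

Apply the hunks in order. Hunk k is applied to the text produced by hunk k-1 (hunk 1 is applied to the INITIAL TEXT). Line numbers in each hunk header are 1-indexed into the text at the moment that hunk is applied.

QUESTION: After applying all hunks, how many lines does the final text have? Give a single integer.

Hunk 1: at line 2 remove [qbma,kzq] add [adt,jor,cnc] -> 10 lines: bhexm isi adt jor cnc ddt rxmc ifi cmz cfjz
Hunk 2: at line 1 remove [adt] add [bhycr,dxd] -> 11 lines: bhexm isi bhycr dxd jor cnc ddt rxmc ifi cmz cfjz
Hunk 3: at line 6 remove [ddt,rxmc] add [sbytt,owg,zcpqf] -> 12 lines: bhexm isi bhycr dxd jor cnc sbytt owg zcpqf ifi cmz cfjz
Hunk 4: at line 5 remove [cnc] add [raal] -> 12 lines: bhexm isi bhycr dxd jor raal sbytt owg zcpqf ifi cmz cfjz
Hunk 5: at line 1 remove [isi,bhycr] add [ygez] -> 11 lines: bhexm ygez dxd jor raal sbytt owg zcpqf ifi cmz cfjz
Hunk 6: at line 9 remove [cmz] add [duyk,iay,irf] -> 13 lines: bhexm ygez dxd jor raal sbytt owg zcpqf ifi duyk iay irf cfjz
Final line count: 13

Answer: 13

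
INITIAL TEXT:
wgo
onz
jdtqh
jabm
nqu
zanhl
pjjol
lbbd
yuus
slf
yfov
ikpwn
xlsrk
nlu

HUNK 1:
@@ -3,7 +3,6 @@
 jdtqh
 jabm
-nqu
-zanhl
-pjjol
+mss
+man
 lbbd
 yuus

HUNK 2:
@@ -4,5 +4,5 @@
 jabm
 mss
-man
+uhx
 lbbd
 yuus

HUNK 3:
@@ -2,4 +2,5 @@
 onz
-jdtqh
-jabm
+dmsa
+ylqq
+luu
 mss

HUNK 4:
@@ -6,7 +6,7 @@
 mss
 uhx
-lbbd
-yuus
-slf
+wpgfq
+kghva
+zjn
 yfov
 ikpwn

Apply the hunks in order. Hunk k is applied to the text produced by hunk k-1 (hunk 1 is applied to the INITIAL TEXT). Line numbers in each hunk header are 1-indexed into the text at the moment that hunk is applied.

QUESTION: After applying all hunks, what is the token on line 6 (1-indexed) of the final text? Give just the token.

Hunk 1: at line 3 remove [nqu,zanhl,pjjol] add [mss,man] -> 13 lines: wgo onz jdtqh jabm mss man lbbd yuus slf yfov ikpwn xlsrk nlu
Hunk 2: at line 4 remove [man] add [uhx] -> 13 lines: wgo onz jdtqh jabm mss uhx lbbd yuus slf yfov ikpwn xlsrk nlu
Hunk 3: at line 2 remove [jdtqh,jabm] add [dmsa,ylqq,luu] -> 14 lines: wgo onz dmsa ylqq luu mss uhx lbbd yuus slf yfov ikpwn xlsrk nlu
Hunk 4: at line 6 remove [lbbd,yuus,slf] add [wpgfq,kghva,zjn] -> 14 lines: wgo onz dmsa ylqq luu mss uhx wpgfq kghva zjn yfov ikpwn xlsrk nlu
Final line 6: mss

Answer: mss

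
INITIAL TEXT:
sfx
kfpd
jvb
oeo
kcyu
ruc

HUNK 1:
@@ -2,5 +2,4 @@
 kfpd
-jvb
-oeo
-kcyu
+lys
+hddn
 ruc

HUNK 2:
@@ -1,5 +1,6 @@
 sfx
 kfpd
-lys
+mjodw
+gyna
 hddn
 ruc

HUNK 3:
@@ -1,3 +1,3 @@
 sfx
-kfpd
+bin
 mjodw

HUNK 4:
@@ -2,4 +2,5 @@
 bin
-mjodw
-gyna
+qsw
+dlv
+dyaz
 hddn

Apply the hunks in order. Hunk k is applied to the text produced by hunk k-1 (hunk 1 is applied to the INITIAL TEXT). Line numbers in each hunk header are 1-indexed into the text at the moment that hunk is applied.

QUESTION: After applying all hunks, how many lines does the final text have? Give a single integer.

Hunk 1: at line 2 remove [jvb,oeo,kcyu] add [lys,hddn] -> 5 lines: sfx kfpd lys hddn ruc
Hunk 2: at line 1 remove [lys] add [mjodw,gyna] -> 6 lines: sfx kfpd mjodw gyna hddn ruc
Hunk 3: at line 1 remove [kfpd] add [bin] -> 6 lines: sfx bin mjodw gyna hddn ruc
Hunk 4: at line 2 remove [mjodw,gyna] add [qsw,dlv,dyaz] -> 7 lines: sfx bin qsw dlv dyaz hddn ruc
Final line count: 7

Answer: 7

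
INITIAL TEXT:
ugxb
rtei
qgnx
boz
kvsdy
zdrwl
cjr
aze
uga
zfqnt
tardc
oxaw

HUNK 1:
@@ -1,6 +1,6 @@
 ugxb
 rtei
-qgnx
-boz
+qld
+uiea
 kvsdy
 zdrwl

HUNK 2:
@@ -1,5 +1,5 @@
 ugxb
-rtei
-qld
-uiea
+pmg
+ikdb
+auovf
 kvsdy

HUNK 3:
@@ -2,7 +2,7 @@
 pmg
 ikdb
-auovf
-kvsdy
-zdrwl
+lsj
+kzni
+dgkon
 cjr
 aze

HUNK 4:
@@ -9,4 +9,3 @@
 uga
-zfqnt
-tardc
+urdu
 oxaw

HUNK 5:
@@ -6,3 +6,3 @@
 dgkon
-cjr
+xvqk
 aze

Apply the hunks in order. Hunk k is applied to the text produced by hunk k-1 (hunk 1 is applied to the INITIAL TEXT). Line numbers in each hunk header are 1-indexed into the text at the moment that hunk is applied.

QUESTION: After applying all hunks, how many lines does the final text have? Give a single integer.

Hunk 1: at line 1 remove [qgnx,boz] add [qld,uiea] -> 12 lines: ugxb rtei qld uiea kvsdy zdrwl cjr aze uga zfqnt tardc oxaw
Hunk 2: at line 1 remove [rtei,qld,uiea] add [pmg,ikdb,auovf] -> 12 lines: ugxb pmg ikdb auovf kvsdy zdrwl cjr aze uga zfqnt tardc oxaw
Hunk 3: at line 2 remove [auovf,kvsdy,zdrwl] add [lsj,kzni,dgkon] -> 12 lines: ugxb pmg ikdb lsj kzni dgkon cjr aze uga zfqnt tardc oxaw
Hunk 4: at line 9 remove [zfqnt,tardc] add [urdu] -> 11 lines: ugxb pmg ikdb lsj kzni dgkon cjr aze uga urdu oxaw
Hunk 5: at line 6 remove [cjr] add [xvqk] -> 11 lines: ugxb pmg ikdb lsj kzni dgkon xvqk aze uga urdu oxaw
Final line count: 11

Answer: 11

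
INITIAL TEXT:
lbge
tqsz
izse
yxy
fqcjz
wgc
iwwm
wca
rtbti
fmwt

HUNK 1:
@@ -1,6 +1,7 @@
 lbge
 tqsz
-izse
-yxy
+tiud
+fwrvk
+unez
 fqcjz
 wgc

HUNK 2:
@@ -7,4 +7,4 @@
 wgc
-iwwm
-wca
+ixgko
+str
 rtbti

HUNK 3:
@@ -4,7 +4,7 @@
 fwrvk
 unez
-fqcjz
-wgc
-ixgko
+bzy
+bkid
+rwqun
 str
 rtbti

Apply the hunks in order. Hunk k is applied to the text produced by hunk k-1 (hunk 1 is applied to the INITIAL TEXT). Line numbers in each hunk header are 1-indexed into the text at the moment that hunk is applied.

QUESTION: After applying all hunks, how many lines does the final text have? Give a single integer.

Hunk 1: at line 1 remove [izse,yxy] add [tiud,fwrvk,unez] -> 11 lines: lbge tqsz tiud fwrvk unez fqcjz wgc iwwm wca rtbti fmwt
Hunk 2: at line 7 remove [iwwm,wca] add [ixgko,str] -> 11 lines: lbge tqsz tiud fwrvk unez fqcjz wgc ixgko str rtbti fmwt
Hunk 3: at line 4 remove [fqcjz,wgc,ixgko] add [bzy,bkid,rwqun] -> 11 lines: lbge tqsz tiud fwrvk unez bzy bkid rwqun str rtbti fmwt
Final line count: 11

Answer: 11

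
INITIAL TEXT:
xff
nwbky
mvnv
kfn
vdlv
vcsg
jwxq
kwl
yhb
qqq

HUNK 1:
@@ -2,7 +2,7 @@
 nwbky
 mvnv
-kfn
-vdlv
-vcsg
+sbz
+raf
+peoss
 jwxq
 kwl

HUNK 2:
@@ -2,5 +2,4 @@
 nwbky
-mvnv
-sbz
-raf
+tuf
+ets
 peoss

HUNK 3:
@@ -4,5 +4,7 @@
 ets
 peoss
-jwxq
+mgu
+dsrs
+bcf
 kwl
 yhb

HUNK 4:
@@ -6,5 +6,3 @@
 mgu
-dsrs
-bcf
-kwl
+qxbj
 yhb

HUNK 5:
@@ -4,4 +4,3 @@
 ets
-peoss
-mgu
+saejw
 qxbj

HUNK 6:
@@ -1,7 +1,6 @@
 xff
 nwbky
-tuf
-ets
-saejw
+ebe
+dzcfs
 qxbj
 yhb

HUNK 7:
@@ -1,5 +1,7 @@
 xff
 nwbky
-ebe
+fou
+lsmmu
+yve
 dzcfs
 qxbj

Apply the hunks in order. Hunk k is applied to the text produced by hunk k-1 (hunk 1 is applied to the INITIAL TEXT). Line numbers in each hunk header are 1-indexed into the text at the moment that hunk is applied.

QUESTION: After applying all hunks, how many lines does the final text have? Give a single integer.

Answer: 9

Derivation:
Hunk 1: at line 2 remove [kfn,vdlv,vcsg] add [sbz,raf,peoss] -> 10 lines: xff nwbky mvnv sbz raf peoss jwxq kwl yhb qqq
Hunk 2: at line 2 remove [mvnv,sbz,raf] add [tuf,ets] -> 9 lines: xff nwbky tuf ets peoss jwxq kwl yhb qqq
Hunk 3: at line 4 remove [jwxq] add [mgu,dsrs,bcf] -> 11 lines: xff nwbky tuf ets peoss mgu dsrs bcf kwl yhb qqq
Hunk 4: at line 6 remove [dsrs,bcf,kwl] add [qxbj] -> 9 lines: xff nwbky tuf ets peoss mgu qxbj yhb qqq
Hunk 5: at line 4 remove [peoss,mgu] add [saejw] -> 8 lines: xff nwbky tuf ets saejw qxbj yhb qqq
Hunk 6: at line 1 remove [tuf,ets,saejw] add [ebe,dzcfs] -> 7 lines: xff nwbky ebe dzcfs qxbj yhb qqq
Hunk 7: at line 1 remove [ebe] add [fou,lsmmu,yve] -> 9 lines: xff nwbky fou lsmmu yve dzcfs qxbj yhb qqq
Final line count: 9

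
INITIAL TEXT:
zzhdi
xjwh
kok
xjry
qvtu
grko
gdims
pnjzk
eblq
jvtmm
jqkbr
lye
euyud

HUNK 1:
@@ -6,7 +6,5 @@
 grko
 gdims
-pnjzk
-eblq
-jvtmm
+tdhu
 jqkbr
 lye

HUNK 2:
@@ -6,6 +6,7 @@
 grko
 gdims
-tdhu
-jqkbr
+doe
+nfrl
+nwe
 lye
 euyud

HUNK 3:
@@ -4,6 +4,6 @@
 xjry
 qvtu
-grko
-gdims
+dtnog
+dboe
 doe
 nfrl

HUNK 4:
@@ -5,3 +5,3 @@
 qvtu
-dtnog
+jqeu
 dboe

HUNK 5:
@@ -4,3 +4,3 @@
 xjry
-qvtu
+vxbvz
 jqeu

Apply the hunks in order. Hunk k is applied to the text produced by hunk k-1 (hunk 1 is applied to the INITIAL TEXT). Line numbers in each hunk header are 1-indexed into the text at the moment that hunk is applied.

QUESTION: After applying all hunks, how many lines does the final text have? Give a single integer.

Hunk 1: at line 6 remove [pnjzk,eblq,jvtmm] add [tdhu] -> 11 lines: zzhdi xjwh kok xjry qvtu grko gdims tdhu jqkbr lye euyud
Hunk 2: at line 6 remove [tdhu,jqkbr] add [doe,nfrl,nwe] -> 12 lines: zzhdi xjwh kok xjry qvtu grko gdims doe nfrl nwe lye euyud
Hunk 3: at line 4 remove [grko,gdims] add [dtnog,dboe] -> 12 lines: zzhdi xjwh kok xjry qvtu dtnog dboe doe nfrl nwe lye euyud
Hunk 4: at line 5 remove [dtnog] add [jqeu] -> 12 lines: zzhdi xjwh kok xjry qvtu jqeu dboe doe nfrl nwe lye euyud
Hunk 5: at line 4 remove [qvtu] add [vxbvz] -> 12 lines: zzhdi xjwh kok xjry vxbvz jqeu dboe doe nfrl nwe lye euyud
Final line count: 12

Answer: 12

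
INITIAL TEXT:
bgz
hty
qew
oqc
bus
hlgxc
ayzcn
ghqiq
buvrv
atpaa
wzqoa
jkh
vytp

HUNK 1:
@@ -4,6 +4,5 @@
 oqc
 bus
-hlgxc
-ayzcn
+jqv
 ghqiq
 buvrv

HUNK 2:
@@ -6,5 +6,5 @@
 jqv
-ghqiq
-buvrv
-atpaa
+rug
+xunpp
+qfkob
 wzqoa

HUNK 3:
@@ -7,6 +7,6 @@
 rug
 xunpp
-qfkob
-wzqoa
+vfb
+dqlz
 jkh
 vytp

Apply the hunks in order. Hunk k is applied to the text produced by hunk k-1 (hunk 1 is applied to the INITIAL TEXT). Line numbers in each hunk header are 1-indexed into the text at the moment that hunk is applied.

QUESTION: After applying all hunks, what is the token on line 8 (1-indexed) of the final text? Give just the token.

Answer: xunpp

Derivation:
Hunk 1: at line 4 remove [hlgxc,ayzcn] add [jqv] -> 12 lines: bgz hty qew oqc bus jqv ghqiq buvrv atpaa wzqoa jkh vytp
Hunk 2: at line 6 remove [ghqiq,buvrv,atpaa] add [rug,xunpp,qfkob] -> 12 lines: bgz hty qew oqc bus jqv rug xunpp qfkob wzqoa jkh vytp
Hunk 3: at line 7 remove [qfkob,wzqoa] add [vfb,dqlz] -> 12 lines: bgz hty qew oqc bus jqv rug xunpp vfb dqlz jkh vytp
Final line 8: xunpp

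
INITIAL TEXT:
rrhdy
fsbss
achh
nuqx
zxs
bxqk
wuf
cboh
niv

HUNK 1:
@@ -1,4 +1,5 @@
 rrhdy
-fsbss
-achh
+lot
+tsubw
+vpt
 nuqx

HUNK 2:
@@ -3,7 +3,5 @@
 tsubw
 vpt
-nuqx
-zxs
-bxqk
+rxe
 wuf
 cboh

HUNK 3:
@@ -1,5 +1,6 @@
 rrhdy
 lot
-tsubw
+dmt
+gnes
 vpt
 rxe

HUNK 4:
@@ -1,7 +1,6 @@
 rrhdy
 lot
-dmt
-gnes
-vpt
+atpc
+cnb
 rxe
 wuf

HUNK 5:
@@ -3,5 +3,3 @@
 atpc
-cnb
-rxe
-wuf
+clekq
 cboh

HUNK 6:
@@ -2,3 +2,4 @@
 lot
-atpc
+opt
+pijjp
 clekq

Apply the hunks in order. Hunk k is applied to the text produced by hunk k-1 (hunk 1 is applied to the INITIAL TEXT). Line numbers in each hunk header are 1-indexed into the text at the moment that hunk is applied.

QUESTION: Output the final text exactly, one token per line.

Answer: rrhdy
lot
opt
pijjp
clekq
cboh
niv

Derivation:
Hunk 1: at line 1 remove [fsbss,achh] add [lot,tsubw,vpt] -> 10 lines: rrhdy lot tsubw vpt nuqx zxs bxqk wuf cboh niv
Hunk 2: at line 3 remove [nuqx,zxs,bxqk] add [rxe] -> 8 lines: rrhdy lot tsubw vpt rxe wuf cboh niv
Hunk 3: at line 1 remove [tsubw] add [dmt,gnes] -> 9 lines: rrhdy lot dmt gnes vpt rxe wuf cboh niv
Hunk 4: at line 1 remove [dmt,gnes,vpt] add [atpc,cnb] -> 8 lines: rrhdy lot atpc cnb rxe wuf cboh niv
Hunk 5: at line 3 remove [cnb,rxe,wuf] add [clekq] -> 6 lines: rrhdy lot atpc clekq cboh niv
Hunk 6: at line 2 remove [atpc] add [opt,pijjp] -> 7 lines: rrhdy lot opt pijjp clekq cboh niv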